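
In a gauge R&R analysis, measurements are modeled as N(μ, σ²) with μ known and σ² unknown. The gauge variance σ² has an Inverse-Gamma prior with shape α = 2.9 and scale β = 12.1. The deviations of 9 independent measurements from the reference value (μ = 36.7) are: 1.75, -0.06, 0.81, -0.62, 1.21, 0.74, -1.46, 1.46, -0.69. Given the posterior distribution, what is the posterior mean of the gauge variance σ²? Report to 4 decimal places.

With known mean μ and an Inverse-Gamma(α, β) prior on σ², the Normal likelihood is conjugate: posterior is Inv-Gamma(α + n/2, β + Σ(xᵢ−μ)²/2).
Σ(xᵢ−μ)² = (1.75)² + (-0.06)² + (0.81)² + (-0.62)² + (1.21)² + (0.74)² + (-1.46)² + (1.46)² + (-0.69)² = 10.8576.
Posterior: Inv-Gamma(2.9 + 9/2, 12.1 + 10.8576/2) = Inv-Gamma(7.40, 17.52880).
E[σ²|data] = β/(α−1) = 17.52880/6.40 = 2.7389.

2.7389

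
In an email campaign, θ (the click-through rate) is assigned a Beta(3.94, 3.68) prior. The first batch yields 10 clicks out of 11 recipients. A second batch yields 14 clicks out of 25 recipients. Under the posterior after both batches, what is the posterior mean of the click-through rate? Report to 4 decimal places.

0.6405

The Beta prior is conjugate to a Binomial/Bernoulli likelihood; the update adds successes to α and failures to β.
After batch 1: Beta(3.94+10, 3.68+1) = Beta(13.94, 4.68).
After batch 2: Beta(13.94+14, 4.68+11) = Beta(27.94, 15.68).
Posterior mean = α/(α+β) = 27.94/43.62 = 0.6405.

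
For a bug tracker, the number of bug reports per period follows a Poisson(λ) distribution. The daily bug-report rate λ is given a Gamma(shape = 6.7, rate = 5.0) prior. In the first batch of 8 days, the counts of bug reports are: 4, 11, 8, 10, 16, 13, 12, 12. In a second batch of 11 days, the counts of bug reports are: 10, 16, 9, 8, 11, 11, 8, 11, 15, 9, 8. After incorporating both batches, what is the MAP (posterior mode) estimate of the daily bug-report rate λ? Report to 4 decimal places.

8.6542

With a Gamma(shape α, rate β) prior, the Poisson likelihood is conjugate: the posterior is Gamma(α + ΣXᵢ, β + n).
Batch 1: sum of counts S = 86 over n = 8 days.
After batch 1: Gamma(α+S, β+n) = Gamma(6.7+86, 5.0+8) = Gamma(92.7, 13.0).
Batch 2: sum of counts S = 116 over n = 11 days.
After batch 2: Gamma(α+S, β+n) = Gamma(92.7+116, 13.0+11) = Gamma(208.7, 24.0).
Mode of Gamma(α,β) for α≥1 is (α−1)/β = 207.7/24.0 = 8.6542.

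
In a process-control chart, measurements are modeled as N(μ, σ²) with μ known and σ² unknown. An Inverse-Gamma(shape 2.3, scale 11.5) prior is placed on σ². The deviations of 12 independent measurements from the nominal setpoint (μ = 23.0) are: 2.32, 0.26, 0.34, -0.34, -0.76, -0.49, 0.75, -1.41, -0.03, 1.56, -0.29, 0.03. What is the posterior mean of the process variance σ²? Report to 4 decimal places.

With known mean μ and an Inverse-Gamma(α, β) prior on σ², the Normal likelihood is conjugate: posterior is Inv-Gamma(α + n/2, β + Σ(xᵢ−μ)²/2).
Σ(xᵢ−μ)² = (2.32)² + (0.26)² + (0.34)² + (-0.34)² + (-0.76)² + (-0.49)² + (0.75)² + (-1.41)² + (-0.03)² + (1.56)² + (-0.29)² + (0.03)² = 11.5690.
Posterior: Inv-Gamma(2.3 + 12/2, 11.5 + 11.5690/2) = Inv-Gamma(8.30, 17.28450).
E[σ²|data] = β/(α−1) = 17.28450/7.30 = 2.3677.

2.3677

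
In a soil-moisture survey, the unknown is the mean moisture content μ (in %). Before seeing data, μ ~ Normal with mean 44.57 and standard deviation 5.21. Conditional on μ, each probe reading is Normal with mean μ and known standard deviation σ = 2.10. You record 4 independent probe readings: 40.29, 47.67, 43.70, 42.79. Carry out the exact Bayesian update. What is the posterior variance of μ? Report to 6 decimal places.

For Normal data with known variance σ², a Normal(μ₀, σ₀²) prior on μ is conjugate. Posterior precision = 1/σ₀² + n/σ²; posterior mean is the precision-weighted average of μ₀ and x̄.
σ₀² = 5.21² = 27.1441, σ² = 2.10² = 4.41; σ² + n·σ₀² = 4.41 + 4·27.1441 = 112.9864.
Posterior precision = 1/σ₀² + n/σ² = 1/27.1441 + 4/4.41 = (σ² + n·σ₀²)/(σ₀²σ²) = 112.9864/(27.1441·4.41); posterior variance σₙ² = σ₀²σ²/(σ² + n·σ₀²) = 27.1441·4.41/112.9864 = 1.059468.

1.059468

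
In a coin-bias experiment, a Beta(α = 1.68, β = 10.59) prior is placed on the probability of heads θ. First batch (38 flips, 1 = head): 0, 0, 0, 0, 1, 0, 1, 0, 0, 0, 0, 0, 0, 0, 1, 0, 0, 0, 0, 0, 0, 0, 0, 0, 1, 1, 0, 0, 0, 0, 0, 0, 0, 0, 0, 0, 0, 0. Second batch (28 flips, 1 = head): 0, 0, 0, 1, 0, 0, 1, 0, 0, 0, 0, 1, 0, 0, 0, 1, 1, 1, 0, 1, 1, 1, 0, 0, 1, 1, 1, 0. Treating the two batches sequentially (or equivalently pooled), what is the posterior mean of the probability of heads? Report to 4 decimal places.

The Beta prior is conjugate to a Binomial/Bernoulli likelihood; the update adds successes to α and failures to β.
After batch 1: Beta(1.68+5, 10.59+33) = Beta(6.68, 43.59).
After batch 2: Beta(6.68+12, 43.59+16) = Beta(18.68, 59.59).
Posterior mean = α/(α+β) = 18.68/78.27 = 0.2387.

0.2387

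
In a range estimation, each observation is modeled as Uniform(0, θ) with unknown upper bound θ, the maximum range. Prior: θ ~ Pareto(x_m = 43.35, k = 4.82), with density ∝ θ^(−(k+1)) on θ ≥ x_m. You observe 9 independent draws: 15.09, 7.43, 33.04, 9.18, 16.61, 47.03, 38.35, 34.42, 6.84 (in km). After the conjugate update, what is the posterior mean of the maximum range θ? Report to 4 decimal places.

A Pareto(scale x_m, shape k) prior on the upper bound θ of Uniform(0, θ) is conjugate: posterior is Pareto(max(x_m, max xᵢ), k + n).
Sample maximum = 47.03; prior scale x_m = 43.35 → posterior scale = max = 47.03.
Posterior shape = 4.82 + 9 = 13.82.
E[θ|data] = k·x_m/(k−1) = 13.82·47.03/12.82 = 50.6985.

50.6985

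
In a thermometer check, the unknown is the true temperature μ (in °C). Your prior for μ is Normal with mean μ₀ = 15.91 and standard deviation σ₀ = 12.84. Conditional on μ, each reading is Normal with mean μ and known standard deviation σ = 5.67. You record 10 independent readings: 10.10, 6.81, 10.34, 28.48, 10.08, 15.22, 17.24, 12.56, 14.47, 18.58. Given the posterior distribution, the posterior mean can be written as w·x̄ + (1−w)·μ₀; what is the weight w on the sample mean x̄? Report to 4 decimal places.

0.9809

For Normal data with known variance σ², a Normal(μ₀, σ₀²) prior on μ is conjugate. Posterior precision = 1/σ₀² + n/σ²; posterior mean is the precision-weighted average of μ₀ and x̄.
σ₀² = 12.84² = 164.8656, σ² = 5.67² = 32.1489. Prior precision 1/σ₀² = 1/164.8656; data precision n/σ² = 10/32.1489.
w = (n/σ²)/(1/σ₀² + n/σ²) = n·σ₀²/(σ² + n·σ₀²) = 10·164.8656/(32.1489 + 10·164.8656) = 1648.656/1680.8049 = 0.9809.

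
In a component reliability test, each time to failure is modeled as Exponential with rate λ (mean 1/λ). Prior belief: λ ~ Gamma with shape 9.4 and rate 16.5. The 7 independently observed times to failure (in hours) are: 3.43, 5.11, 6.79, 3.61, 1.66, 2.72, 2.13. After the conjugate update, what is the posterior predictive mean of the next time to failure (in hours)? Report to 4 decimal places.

2.7240

With a Gamma(shape α, rate β) prior on the exponential rate λ, the posterior after n observations with total T = Σxᵢ is Gamma(α+n, β+T).
Sum of observations T = 25.45 hours; n = 7.
Posterior: Gamma(9.4+7, 16.5+25.45) = Gamma(16.4, 41.95).
The predictive distribution for the next observation is Lomax; its mean is β/(α−1) = 41.95/15.4 = 2.7240.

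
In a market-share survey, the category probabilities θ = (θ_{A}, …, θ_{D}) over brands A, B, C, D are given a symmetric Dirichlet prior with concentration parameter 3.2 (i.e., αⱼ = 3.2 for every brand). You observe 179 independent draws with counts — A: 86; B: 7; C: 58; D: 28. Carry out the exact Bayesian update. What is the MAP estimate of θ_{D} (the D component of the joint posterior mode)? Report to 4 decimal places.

0.1608

The Dirichlet prior is conjugate to the Multinomial likelihood: each posterior αⱼ = prior αⱼ + observed count nⱼ.
Posterior concentration: (89.2, 10.2, 61.2, 31.2), total = 191.8.
Joint mode component: (α_{D}−1)/(Σα−K) = 30.2/187.8 = 0.1608.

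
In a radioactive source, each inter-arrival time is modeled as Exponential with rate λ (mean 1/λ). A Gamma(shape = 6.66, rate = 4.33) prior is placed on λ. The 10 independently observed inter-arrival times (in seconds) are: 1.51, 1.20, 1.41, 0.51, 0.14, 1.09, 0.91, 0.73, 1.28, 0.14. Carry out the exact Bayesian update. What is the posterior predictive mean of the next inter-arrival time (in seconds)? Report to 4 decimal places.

With a Gamma(shape α, rate β) prior on the exponential rate λ, the posterior after n observations with total T = Σxᵢ is Gamma(α+n, β+T).
Sum of observations T = 8.92 seconds; n = 10.
Posterior: Gamma(6.66+10, 4.33+8.92) = Gamma(16.66, 13.25).
The predictive distribution for the next observation is Lomax; its mean is β/(α−1) = 13.25/15.66 = 0.8461.

0.8461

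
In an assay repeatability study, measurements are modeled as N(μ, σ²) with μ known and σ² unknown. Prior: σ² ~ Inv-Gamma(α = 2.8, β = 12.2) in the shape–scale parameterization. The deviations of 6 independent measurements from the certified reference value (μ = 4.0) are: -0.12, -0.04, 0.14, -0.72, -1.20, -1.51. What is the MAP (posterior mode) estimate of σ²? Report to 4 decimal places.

With known mean μ and an Inverse-Gamma(α, β) prior on σ², the Normal likelihood is conjugate: posterior is Inv-Gamma(α + n/2, β + Σ(xᵢ−μ)²/2).
Σ(xᵢ−μ)² = (-0.12)² + (-0.04)² + (0.14)² + (-0.72)² + (-1.20)² + (-1.51)² = 4.2741.
Posterior: Inv-Gamma(2.8 + 6/2, 12.2 + 4.2741/2) = Inv-Gamma(5.80, 14.33705).
Mode = β/(α+1) = 14.33705/6.80 = 2.1084.

2.1084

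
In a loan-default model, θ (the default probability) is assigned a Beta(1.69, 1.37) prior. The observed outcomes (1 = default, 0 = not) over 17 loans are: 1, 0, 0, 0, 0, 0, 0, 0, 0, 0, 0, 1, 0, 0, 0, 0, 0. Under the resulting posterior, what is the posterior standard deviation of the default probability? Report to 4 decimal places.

The Beta prior is conjugate to a Binomial/Bernoulli likelihood; the update adds successes to α and failures to β.
Posterior: Beta(α+k, β+n−k) = Beta(1.69+2, 1.37+15) = Beta(3.69, 16.37).
Var = αβ/((α+β)²(α+β+1)) = 3.69·16.37/(20.06²·21.06) = 0.00712779; SD = √0.00712779 = 0.0844.

0.0844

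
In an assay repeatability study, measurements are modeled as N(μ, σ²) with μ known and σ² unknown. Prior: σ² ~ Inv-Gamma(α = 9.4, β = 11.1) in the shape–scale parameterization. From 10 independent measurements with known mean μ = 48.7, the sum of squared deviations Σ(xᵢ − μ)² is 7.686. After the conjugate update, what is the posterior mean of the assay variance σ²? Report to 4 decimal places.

With known mean μ and an Inverse-Gamma(α, β) prior on σ², the Normal likelihood is conjugate: posterior is Inv-Gamma(α + n/2, β + Σ(xᵢ−μ)²/2).
Posterior: Inv-Gamma(9.4 + 10/2, 11.1 + 7.686/2) = Inv-Gamma(14.40, 14.9430).
E[σ²|data] = β/(α−1) = 14.9430/13.40 = 1.1151.

1.1151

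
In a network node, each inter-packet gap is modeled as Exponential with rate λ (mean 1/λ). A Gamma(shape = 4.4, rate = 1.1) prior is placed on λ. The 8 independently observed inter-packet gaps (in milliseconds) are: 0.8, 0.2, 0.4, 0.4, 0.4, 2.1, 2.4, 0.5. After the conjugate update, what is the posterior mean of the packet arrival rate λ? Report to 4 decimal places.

With a Gamma(shape α, rate β) prior on the exponential rate λ, the posterior after n observations with total T = Σxᵢ is Gamma(α+n, β+T).
Sum of observations T = 7.2 milliseconds; n = 8.
Posterior: Gamma(4.4+8, 1.1+7.2) = Gamma(12.4, 8.3).
Posterior mean of λ = α/β = 12.4/8.3 = 1.4940.

1.4940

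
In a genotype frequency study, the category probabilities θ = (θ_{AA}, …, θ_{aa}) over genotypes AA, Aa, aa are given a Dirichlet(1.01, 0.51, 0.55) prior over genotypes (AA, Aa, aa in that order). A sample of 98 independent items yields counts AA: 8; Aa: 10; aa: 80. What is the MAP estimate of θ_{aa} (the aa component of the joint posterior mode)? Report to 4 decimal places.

0.8195

The Dirichlet prior is conjugate to the Multinomial likelihood: each posterior αⱼ = prior αⱼ + observed count nⱼ.
Posterior concentration: (9.01, 10.51, 80.55), total = 100.07.
Joint mode component: (α_{aa}−1)/(Σα−K) = 79.55/97.07 = 0.8195.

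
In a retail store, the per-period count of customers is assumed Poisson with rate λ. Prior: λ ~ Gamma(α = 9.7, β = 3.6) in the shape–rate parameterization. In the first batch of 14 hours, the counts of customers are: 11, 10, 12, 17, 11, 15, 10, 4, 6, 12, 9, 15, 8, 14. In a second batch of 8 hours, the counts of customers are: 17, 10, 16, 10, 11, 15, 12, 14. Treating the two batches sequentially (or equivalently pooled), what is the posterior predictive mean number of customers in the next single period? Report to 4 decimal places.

With a Gamma(shape α, rate β) prior, the Poisson likelihood is conjugate: the posterior is Gamma(α + ΣXᵢ, β + n).
Batch 1: sum of counts S = 154 over n = 14 hours.
After batch 1: Gamma(α+S, β+n) = Gamma(9.7+154, 3.6+14) = Gamma(163.7, 17.6).
Batch 2: sum of counts S = 105 over n = 8 hours.
After batch 2: Gamma(α+S, β+n) = Gamma(163.7+105, 17.6+8) = Gamma(268.7, 25.6).
The predictive distribution for one future period is NegBinom with mean α/β = 10.4961.

10.4961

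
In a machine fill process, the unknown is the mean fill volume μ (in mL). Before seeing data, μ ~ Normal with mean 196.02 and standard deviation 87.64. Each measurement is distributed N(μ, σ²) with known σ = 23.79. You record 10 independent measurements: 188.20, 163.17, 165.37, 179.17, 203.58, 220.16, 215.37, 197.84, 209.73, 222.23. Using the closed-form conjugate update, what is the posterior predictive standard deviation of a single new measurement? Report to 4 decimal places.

For Normal data with known variance σ², a Normal(μ₀, σ₀²) prior on μ is conjugate. Posterior precision = 1/σ₀² + n/σ²; posterior mean is the precision-weighted average of μ₀ and x̄.
σ₀² = 87.64² = 7680.7696, σ² = 23.79² = 565.9641; σ² + n·σ₀² = 565.9641 + 10·7680.7696 = 77373.6601.
Posterior precision = 1/σ₀² + n/σ² = 1/7680.7696 + 10/565.9641 = (σ² + n·σ₀²)/(σ₀²σ²) = 77373.6601/(7680.7696·565.9641); posterior variance σₙ² = σ₀²σ²/(σ² + n·σ₀²) = 7680.7696·565.9641/77373.6601 = 56.182425.
Predictive variance for one new observation = σₙ² + σ² = 7680.7696·565.9641/77373.6601 + 565.9641 = σ²·(σ₀² + 77373.6601)/77373.6601 = 565.9641·85054.4297/77373.6601 = 622.146525; SD = √(565.9641·85054.4297/77373.6601) = 24.9429.

24.9429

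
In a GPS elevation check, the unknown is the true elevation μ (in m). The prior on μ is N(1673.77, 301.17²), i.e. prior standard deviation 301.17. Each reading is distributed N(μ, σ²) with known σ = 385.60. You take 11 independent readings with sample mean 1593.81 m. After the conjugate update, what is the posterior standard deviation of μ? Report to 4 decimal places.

For Normal data with known variance σ², a Normal(μ₀, σ₀²) prior on μ is conjugate. Posterior precision = 1/σ₀² + n/σ²; posterior mean is the precision-weighted average of μ₀ and x̄.
σ₀² = 301.17² = 90703.3689, σ² = 385.60² = 148687.36; σ² + n·σ₀² = 148687.36 + 11·90703.3689 = 1146424.4179.
Posterior precision = 1/σ₀² + n/σ² = 1/90703.3689 + 11/148687.36 = (σ² + n·σ₀²)/(σ₀²σ²) = 1146424.4179/(90703.3689·148687.36); posterior variance σₙ² = σ₀²σ²/(σ² + n·σ₀²) = 90703.3689·148687.36/1146424.4179 = 11763.919413.
Posterior SD = √σₙ² = √(90703.3689·148687.36/1146424.4179) = 108.4616.

108.4616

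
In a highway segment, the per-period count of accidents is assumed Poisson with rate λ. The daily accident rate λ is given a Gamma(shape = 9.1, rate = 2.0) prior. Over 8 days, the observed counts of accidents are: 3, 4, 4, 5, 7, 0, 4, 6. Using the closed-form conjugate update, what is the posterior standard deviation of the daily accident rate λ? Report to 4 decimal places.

With a Gamma(shape α, rate β) prior, the Poisson likelihood is conjugate: the posterior is Gamma(α + ΣXᵢ, β + n).
Sum of counts S = 33 over n = 8 days.
Posterior: Gamma(α+S, β+n) = Gamma(9.1+33, 2.0+8) = Gamma(42.1, 10.0).
SD = √α/β = √42.1/10.0 = 0.6488.

0.6488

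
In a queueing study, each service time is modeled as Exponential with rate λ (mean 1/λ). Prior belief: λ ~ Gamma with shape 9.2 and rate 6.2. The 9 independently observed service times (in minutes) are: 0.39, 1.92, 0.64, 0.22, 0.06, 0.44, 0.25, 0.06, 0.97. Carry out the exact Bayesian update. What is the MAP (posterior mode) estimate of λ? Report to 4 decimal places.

1.5426

With a Gamma(shape α, rate β) prior on the exponential rate λ, the posterior after n observations with total T = Σxᵢ is Gamma(α+n, β+T).
Sum of observations T = 4.95 minutes; n = 9.
Posterior: Gamma(9.2+9, 6.2+4.95) = Gamma(18.2, 11.15).
Mode = (α−1)/β = 1.5426.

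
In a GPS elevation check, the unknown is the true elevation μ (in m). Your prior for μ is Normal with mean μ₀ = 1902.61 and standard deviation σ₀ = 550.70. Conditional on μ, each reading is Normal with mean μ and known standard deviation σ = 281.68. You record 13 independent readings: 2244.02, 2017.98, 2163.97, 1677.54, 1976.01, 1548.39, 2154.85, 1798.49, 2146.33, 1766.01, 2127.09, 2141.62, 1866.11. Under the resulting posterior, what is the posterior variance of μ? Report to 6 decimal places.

5982.948011

For Normal data with known variance σ², a Normal(μ₀, σ₀²) prior on μ is conjugate. Posterior precision = 1/σ₀² + n/σ²; posterior mean is the precision-weighted average of μ₀ and x̄.
σ₀² = 550.70² = 303270.49, σ² = 281.68² = 79343.6224; σ² + n·σ₀² = 79343.6224 + 13·303270.49 = 4021859.9924.
Posterior precision = 1/σ₀² + n/σ² = 1/303270.49 + 13/79343.6224 = (σ² + n·σ₀²)/(σ₀²σ²) = 4021859.9924/(303270.49·79343.6224); posterior variance σₙ² = σ₀²σ²/(σ² + n·σ₀²) = 303270.49·79343.6224/4021859.9924 = 5982.948011.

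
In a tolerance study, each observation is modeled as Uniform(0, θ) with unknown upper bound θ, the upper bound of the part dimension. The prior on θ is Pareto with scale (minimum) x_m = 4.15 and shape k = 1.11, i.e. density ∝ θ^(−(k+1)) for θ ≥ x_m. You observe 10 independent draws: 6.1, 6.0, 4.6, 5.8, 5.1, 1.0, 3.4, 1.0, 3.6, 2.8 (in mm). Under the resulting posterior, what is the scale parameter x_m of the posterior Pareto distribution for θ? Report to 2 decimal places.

6.10

A Pareto(scale x_m, shape k) prior on the upper bound θ of Uniform(0, θ) is conjugate: posterior is Pareto(max(x_m, max xᵢ), k + n).
Sample maximum = 6.1; prior scale x_m = 4.15 → posterior scale = max = 6.10.
Posterior shape = 1.11 + 10 = 11.11.
Posterior scale x_m = 6.10.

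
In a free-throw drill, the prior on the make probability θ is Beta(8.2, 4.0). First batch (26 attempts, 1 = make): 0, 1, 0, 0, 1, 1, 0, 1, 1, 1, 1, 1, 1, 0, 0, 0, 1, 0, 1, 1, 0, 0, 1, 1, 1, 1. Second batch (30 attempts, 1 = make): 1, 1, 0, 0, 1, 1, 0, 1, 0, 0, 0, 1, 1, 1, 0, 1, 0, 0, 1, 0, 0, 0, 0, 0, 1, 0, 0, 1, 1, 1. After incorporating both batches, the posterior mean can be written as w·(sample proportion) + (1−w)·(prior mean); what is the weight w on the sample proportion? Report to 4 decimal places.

The Beta prior is conjugate to a Binomial/Bernoulli likelihood; the update adds successes to α and failures to β.
Total number of attempts: n = 26 + 30 = 56.
Posterior mean = (α₀+k)/(α₀+β₀+n) = [n/(α₀+β₀+n)]·(k/n) + [(α₀+β₀)/(α₀+β₀+n)]·α₀/(α₀+β₀), so only n and the prior enter the weight.
The weight on the data is w = n/(α₀+β₀+n) = 56/(8.2+4.0+56) = 56/68.2 = 0.8211.

0.8211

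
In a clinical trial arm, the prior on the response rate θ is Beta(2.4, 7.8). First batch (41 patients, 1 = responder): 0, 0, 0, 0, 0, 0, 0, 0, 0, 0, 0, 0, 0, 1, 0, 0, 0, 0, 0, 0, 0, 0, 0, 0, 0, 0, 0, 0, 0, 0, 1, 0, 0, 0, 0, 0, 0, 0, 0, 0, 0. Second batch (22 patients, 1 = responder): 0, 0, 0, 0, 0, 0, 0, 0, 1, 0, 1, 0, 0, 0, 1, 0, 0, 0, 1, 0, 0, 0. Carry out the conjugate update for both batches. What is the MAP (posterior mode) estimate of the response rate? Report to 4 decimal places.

0.1039

The Beta prior is conjugate to a Binomial/Bernoulli likelihood; the update adds successes to α and failures to β.
After batch 1: Beta(2.4+2, 7.8+39) = Beta(4.4, 46.8).
After batch 2: Beta(4.4+4, 46.8+18) = Beta(8.4, 64.8).
Mode of Beta(a,b) for a,b>1 is (a−1)/(a+b−2) = 7.4/71.2 = 0.1039.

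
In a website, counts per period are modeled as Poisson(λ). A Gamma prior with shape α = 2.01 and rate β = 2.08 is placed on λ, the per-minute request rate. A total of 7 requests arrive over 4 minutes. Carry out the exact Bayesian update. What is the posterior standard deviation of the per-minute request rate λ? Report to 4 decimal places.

With a Gamma(shape α, rate β) prior, the Poisson likelihood is conjugate: the posterior is Gamma(α + ΣXᵢ, β + n).
Posterior: Gamma(α+S, β+n) = Gamma(2.01+7, 2.08+4) = Gamma(9.01, 6.08).
SD = √α/β = √9.01/6.08 = 0.4937.

0.4937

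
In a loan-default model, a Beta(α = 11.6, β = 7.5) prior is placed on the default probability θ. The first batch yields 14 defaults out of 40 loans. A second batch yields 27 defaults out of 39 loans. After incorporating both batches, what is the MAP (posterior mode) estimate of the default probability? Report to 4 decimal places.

0.5369

The Beta prior is conjugate to a Binomial/Bernoulli likelihood; the update adds successes to α and failures to β.
After batch 1: Beta(11.6+14, 7.5+26) = Beta(25.6, 33.5).
After batch 2: Beta(25.6+27, 33.5+12) = Beta(52.6, 45.5).
Mode of Beta(a,b) for a,b>1 is (a−1)/(a+b−2) = 51.6/96.1 = 0.5369.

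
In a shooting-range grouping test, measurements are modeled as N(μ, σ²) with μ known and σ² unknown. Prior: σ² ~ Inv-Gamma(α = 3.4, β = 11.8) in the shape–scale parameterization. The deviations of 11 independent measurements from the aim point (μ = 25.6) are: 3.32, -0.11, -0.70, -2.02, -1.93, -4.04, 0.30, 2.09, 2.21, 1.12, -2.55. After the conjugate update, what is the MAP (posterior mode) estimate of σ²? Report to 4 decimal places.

With known mean μ and an Inverse-Gamma(α, β) prior on σ², the Normal likelihood is conjugate: posterior is Inv-Gamma(α + n/2, β + Σ(xᵢ−μ)²/2).
Σ(xᵢ−μ)² = (3.32)² + (-0.11)² + (-0.70)² + (-2.02)² + (-1.93)² + (-4.04)² + (0.30)² + (2.09)² + (2.21)² + (1.12)² + (-2.55)² = 52.7505.
Posterior: Inv-Gamma(3.4 + 11/2, 11.8 + 52.7505/2) = Inv-Gamma(8.90, 38.17525).
Mode = β/(α+1) = 38.17525/9.90 = 3.8561.

3.8561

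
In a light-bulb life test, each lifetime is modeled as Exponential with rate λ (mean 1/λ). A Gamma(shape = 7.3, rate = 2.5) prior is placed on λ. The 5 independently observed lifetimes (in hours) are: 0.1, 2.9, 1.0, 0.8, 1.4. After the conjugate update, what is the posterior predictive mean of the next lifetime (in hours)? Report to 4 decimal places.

0.7699

With a Gamma(shape α, rate β) prior on the exponential rate λ, the posterior after n observations with total T = Σxᵢ is Gamma(α+n, β+T).
Sum of observations T = 6.2 hours; n = 5.
Posterior: Gamma(7.3+5, 2.5+6.2) = Gamma(12.3, 8.7).
The predictive distribution for the next observation is Lomax; its mean is β/(α−1) = 8.7/11.3 = 0.7699.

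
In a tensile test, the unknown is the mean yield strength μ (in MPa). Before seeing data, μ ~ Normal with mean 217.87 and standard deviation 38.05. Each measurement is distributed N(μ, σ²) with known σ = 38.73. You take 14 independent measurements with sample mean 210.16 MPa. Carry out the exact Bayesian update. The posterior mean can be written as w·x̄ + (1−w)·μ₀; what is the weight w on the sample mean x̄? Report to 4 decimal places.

For Normal data with known variance σ², a Normal(μ₀, σ₀²) prior on μ is conjugate. Posterior precision = 1/σ₀² + n/σ²; posterior mean is the precision-weighted average of μ₀ and x̄.
σ₀² = 38.05² = 1447.8025, σ² = 38.73² = 1500.0129. Prior precision 1/σ₀² = 1/1447.8025; data precision n/σ² = 14/1500.0129.
w = (n/σ²)/(1/σ₀² + n/σ²) = n·σ₀²/(σ² + n·σ₀²) = 14·1447.8025/(1500.0129 + 14·1447.8025) = 20269.235/21769.2479 = 0.9311.

0.9311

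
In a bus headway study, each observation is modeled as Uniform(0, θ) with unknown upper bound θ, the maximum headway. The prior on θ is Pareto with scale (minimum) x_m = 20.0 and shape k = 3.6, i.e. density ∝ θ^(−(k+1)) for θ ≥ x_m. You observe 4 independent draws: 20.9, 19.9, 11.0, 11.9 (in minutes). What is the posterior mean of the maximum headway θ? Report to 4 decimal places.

24.0667

A Pareto(scale x_m, shape k) prior on the upper bound θ of Uniform(0, θ) is conjugate: posterior is Pareto(max(x_m, max xᵢ), k + n).
Sample maximum = 20.9; prior scale x_m = 20.0 → posterior scale = max = 20.9.
Posterior shape = 3.6 + 4 = 7.6.
E[θ|data] = k·x_m/(k−1) = 7.6·20.9/6.6 = 24.0667.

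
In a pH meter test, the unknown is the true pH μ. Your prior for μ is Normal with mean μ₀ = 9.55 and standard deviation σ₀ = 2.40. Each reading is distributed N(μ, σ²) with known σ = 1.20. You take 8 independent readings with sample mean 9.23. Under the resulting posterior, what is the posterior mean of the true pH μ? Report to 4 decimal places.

For Normal data with known variance σ², a Normal(μ₀, σ₀²) prior on μ is conjugate. Posterior precision = 1/σ₀² + n/σ²; posterior mean is the precision-weighted average of μ₀ and x̄.
n·x̄ = 8·9.23 = 73.84.
σ₀² = 2.40² = 5.76, σ² = 1.20² = 1.44; σ² + n·σ₀² = 1.44 + 8·5.76 = 47.52.
Posterior mean = (μ₀/σ₀² + n·x̄/σ²)/(1/σ₀² + n/σ²) = (σ²·μ₀ + σ₀²·n·x̄)/(σ² + n·σ₀²) = (1.44·9.55 + 5.76·73.84)/47.52 = 439.0704/47.52 = 9.2397.

9.2397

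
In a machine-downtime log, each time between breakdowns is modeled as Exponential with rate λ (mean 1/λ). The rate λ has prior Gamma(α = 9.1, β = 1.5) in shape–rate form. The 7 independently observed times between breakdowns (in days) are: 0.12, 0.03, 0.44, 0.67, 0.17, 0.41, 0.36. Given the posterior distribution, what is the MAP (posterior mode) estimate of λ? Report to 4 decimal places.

With a Gamma(shape α, rate β) prior on the exponential rate λ, the posterior after n observations with total T = Σxᵢ is Gamma(α+n, β+T).
Sum of observations T = 2.20 days; n = 7.
Posterior: Gamma(9.1+7, 1.5+2.20) = Gamma(16.1, 3.70).
Mode = (α−1)/β = 4.0811.

4.0811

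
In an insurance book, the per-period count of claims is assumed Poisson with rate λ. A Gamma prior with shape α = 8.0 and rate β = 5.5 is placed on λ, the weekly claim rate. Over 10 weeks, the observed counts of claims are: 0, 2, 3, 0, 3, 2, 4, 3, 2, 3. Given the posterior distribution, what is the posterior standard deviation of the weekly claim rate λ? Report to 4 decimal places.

With a Gamma(shape α, rate β) prior, the Poisson likelihood is conjugate: the posterior is Gamma(α + ΣXᵢ, β + n).
Sum of counts S = 22 over n = 10 weeks.
Posterior: Gamma(α+S, β+n) = Gamma(8.0+22, 5.5+10) = Gamma(30.0, 15.5).
SD = √α/β = √30.0/15.5 = 0.3534.

0.3534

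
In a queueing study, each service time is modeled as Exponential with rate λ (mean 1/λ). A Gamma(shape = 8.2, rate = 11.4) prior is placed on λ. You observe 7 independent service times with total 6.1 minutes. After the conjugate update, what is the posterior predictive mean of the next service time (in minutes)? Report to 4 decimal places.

1.2324

With a Gamma(shape α, rate β) prior on the exponential rate λ, the posterior after n observations with total T = Σxᵢ is Gamma(α+n, β+T).
Posterior: Gamma(8.2+7, 11.4+6.1) = Gamma(15.2, 17.5).
The predictive distribution for the next observation is Lomax; its mean is β/(α−1) = 17.5/14.2 = 1.2324.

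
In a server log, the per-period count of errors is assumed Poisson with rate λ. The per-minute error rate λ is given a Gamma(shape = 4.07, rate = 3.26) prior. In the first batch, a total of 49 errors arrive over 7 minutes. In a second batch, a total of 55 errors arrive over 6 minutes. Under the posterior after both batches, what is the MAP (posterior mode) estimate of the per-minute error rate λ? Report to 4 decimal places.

6.5849

With a Gamma(shape α, rate β) prior, the Poisson likelihood is conjugate: the posterior is Gamma(α + ΣXᵢ, β + n).
After batch 1: Gamma(α+S, β+n) = Gamma(4.07+49, 3.26+7) = Gamma(53.07, 10.26).
After batch 2: Gamma(α+S, β+n) = Gamma(53.07+55, 10.26+6) = Gamma(108.07, 16.26).
Mode of Gamma(α,β) for α≥1 is (α−1)/β = 107.07/16.26 = 6.5849.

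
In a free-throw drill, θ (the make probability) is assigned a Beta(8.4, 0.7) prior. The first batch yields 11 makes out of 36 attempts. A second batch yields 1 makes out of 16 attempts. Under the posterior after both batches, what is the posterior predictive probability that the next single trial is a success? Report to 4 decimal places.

The Beta prior is conjugate to a Binomial/Bernoulli likelihood; the update adds successes to α and failures to β.
After batch 1: Beta(8.4+11, 0.7+25) = Beta(19.4, 25.7).
After batch 2: Beta(19.4+1, 25.7+15) = Beta(20.4, 40.7).
For a single future Bernoulli trial, P(success | data) = α/(α+β) = 0.3339.

0.3339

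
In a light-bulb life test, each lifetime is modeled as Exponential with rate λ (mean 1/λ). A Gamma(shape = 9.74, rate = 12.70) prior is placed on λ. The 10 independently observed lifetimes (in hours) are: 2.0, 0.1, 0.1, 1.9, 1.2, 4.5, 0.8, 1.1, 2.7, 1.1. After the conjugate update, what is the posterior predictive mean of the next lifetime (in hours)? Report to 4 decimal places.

With a Gamma(shape α, rate β) prior on the exponential rate λ, the posterior after n observations with total T = Σxᵢ is Gamma(α+n, β+T).
Sum of observations T = 15.5 hours; n = 10.
Posterior: Gamma(9.74+10, 12.70+15.5) = Gamma(19.74, 28.20).
The predictive distribution for the next observation is Lomax; its mean is β/(α−1) = 28.20/18.74 = 1.5048.

1.5048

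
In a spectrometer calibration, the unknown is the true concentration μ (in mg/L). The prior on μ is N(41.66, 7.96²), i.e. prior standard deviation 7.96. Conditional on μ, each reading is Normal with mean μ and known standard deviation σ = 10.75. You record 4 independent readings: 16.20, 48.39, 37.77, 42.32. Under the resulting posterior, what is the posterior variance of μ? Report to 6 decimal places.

For Normal data with known variance σ², a Normal(μ₀, σ₀²) prior on μ is conjugate. Posterior precision = 1/σ₀² + n/σ²; posterior mean is the precision-weighted average of μ₀ and x̄.
σ₀² = 7.96² = 63.3616, σ² = 10.75² = 115.5625; σ² + n·σ₀² = 115.5625 + 4·63.3616 = 369.0089.
Posterior precision = 1/σ₀² + n/σ² = 1/63.3616 + 4/115.5625 = (σ² + n·σ₀²)/(σ₀²σ²) = 369.0089/(63.3616·115.5625); posterior variance σₙ² = σ₀²σ²/(σ² + n·σ₀²) = 63.3616·115.5625/369.0089 = 19.842949.

19.842949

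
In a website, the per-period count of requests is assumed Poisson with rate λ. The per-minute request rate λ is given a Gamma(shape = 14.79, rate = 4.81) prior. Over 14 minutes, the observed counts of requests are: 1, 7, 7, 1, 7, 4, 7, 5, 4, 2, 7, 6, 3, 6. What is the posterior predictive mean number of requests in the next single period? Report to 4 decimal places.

With a Gamma(shape α, rate β) prior, the Poisson likelihood is conjugate: the posterior is Gamma(α + ΣXᵢ, β + n).
Sum of counts S = 67 over n = 14 minutes.
Posterior: Gamma(α+S, β+n) = Gamma(14.79+67, 4.81+14) = Gamma(81.79, 18.81).
The predictive distribution for one future period is NegBinom with mean α/β = 4.3482.

4.3482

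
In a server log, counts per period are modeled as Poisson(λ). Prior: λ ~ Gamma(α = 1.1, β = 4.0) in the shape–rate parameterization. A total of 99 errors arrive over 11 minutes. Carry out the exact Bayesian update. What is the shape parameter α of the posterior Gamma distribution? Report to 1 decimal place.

With a Gamma(shape α, rate β) prior, the Poisson likelihood is conjugate: the posterior is Gamma(α + ΣXᵢ, β + n).
Posterior: Gamma(α+S, β+n) = Gamma(1.1+99, 4.0+11) = Gamma(100.1, 15.0).
Posterior α = 100.1.

100.1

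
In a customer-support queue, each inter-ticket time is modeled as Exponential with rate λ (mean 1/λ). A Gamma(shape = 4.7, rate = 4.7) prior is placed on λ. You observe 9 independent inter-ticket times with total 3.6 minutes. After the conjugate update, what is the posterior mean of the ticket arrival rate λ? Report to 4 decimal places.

1.6506

With a Gamma(shape α, rate β) prior on the exponential rate λ, the posterior after n observations with total T = Σxᵢ is Gamma(α+n, β+T).
Posterior: Gamma(4.7+9, 4.7+3.6) = Gamma(13.7, 8.3).
Posterior mean of λ = α/β = 13.7/8.3 = 1.6506.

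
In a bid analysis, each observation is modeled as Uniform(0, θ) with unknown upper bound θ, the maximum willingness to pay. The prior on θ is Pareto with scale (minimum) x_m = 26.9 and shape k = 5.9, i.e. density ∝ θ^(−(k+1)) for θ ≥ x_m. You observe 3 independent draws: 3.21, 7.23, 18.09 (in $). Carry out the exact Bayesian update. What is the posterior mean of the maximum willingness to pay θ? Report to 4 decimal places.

A Pareto(scale x_m, shape k) prior on the upper bound θ of Uniform(0, θ) is conjugate: posterior is Pareto(max(x_m, max xᵢ), k + n).
Sample maximum = 18.09; prior scale x_m = 26.9 → posterior scale = max = 26.90.
Posterior shape = 5.9 + 3 = 8.9.
E[θ|data] = k·x_m/(k−1) = 8.9·26.90/7.9 = 30.3051.

30.3051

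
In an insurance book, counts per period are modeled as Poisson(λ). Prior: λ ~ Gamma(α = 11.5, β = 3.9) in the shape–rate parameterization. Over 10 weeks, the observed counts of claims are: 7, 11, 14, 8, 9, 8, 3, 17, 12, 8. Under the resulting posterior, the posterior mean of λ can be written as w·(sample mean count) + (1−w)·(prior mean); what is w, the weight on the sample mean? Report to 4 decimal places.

0.7194

With a Gamma(shape α, rate β) prior, the Poisson likelihood is conjugate: the posterior is Gamma(α + ΣXᵢ, β + n).
Posterior mean = (α₀+S)/(β₀+n) = [n/(β₀+n)]·(S/n) + [β₀/(β₀+n)]·(α₀/β₀), so only n and β₀ enter the weight.
Weight on data w = n/(β₀+n) = 10/(3.9+10) = 10/13.9 = 0.7194.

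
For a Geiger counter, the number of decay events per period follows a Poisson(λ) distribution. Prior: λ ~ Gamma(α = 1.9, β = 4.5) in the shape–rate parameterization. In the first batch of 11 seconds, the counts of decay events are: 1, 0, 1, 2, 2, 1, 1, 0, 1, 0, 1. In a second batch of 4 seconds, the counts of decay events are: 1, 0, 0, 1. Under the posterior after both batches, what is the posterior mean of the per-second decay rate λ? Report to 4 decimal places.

With a Gamma(shape α, rate β) prior, the Poisson likelihood is conjugate: the posterior is Gamma(α + ΣXᵢ, β + n).
Batch 1: sum of counts S = 10 over n = 11 seconds.
After batch 1: Gamma(α+S, β+n) = Gamma(1.9+10, 4.5+11) = Gamma(11.9, 15.5).
Batch 2: sum of counts S = 2 over n = 4 seconds.
After batch 2: Gamma(α+S, β+n) = Gamma(11.9+2, 15.5+4) = Gamma(13.9, 19.5).
Posterior mean = α/β = 13.9/19.5 = 0.7128.

0.7128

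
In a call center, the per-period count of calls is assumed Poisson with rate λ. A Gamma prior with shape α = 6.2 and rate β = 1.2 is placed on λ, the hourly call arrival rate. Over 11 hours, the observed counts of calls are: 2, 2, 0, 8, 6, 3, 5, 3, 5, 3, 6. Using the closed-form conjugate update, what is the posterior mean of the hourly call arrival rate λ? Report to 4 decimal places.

With a Gamma(shape α, rate β) prior, the Poisson likelihood is conjugate: the posterior is Gamma(α + ΣXᵢ, β + n).
Sum of counts S = 43 over n = 11 hours.
Posterior: Gamma(α+S, β+n) = Gamma(6.2+43, 1.2+11) = Gamma(49.2, 12.2).
Posterior mean = α/β = 49.2/12.2 = 4.0328.

4.0328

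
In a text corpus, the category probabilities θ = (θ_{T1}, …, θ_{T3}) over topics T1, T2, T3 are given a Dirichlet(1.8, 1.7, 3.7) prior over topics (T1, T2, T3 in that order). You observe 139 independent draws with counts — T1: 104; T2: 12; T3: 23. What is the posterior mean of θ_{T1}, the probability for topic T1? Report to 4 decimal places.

The Dirichlet prior is conjugate to the Multinomial likelihood: each posterior αⱼ = prior αⱼ + observed count nⱼ.
Posterior concentration: (105.8, 13.7, 26.7), total = 146.2.
E[θ_{T1}|data] = α_{T1}/Σα = 105.8/146.2 = 0.7237.

0.7237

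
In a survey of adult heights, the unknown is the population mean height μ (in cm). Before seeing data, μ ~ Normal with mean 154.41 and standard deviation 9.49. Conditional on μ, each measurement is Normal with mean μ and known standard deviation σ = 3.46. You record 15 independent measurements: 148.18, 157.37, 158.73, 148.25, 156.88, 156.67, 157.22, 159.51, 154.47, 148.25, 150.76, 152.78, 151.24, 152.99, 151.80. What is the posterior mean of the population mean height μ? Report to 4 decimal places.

153.6798

For Normal data with known variance σ², a Normal(μ₀, σ₀²) prior on μ is conjugate. Posterior precision = 1/σ₀² + n/σ²; posterior mean is the precision-weighted average of μ₀ and x̄.
Σxᵢ = 148.18 + 157.37 + 158.73 + 148.25 + 156.88 + 156.67 + 157.22 + 159.51 + 154.47 + 148.25 + 150.76 + 152.78 + 151.24 + 152.99 + 151.80 = 2305.1, so n·x̄ = 2305.1.
σ₀² = 9.49² = 90.0601, σ² = 3.46² = 11.9716; σ² + n·σ₀² = 11.9716 + 15·90.0601 = 1362.8731.
Posterior mean = (μ₀/σ₀² + n·x̄/σ²)/(1/σ₀² + n/σ²) = (σ²·μ₀ + σ₀²·n·x̄)/(σ² + n·σ₀²) = (11.9716·154.41 + 90.0601·2305.1)/1362.8731 = 209446.071266/1362.8731 = 153.6798.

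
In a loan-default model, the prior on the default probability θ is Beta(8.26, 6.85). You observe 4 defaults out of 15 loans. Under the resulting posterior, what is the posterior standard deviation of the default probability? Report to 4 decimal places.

The Beta prior is conjugate to a Binomial/Bernoulli likelihood; the update adds successes to α and failures to β.
Posterior: Beta(α+k, β+n−k) = Beta(8.26+4, 6.85+11) = Beta(12.26, 17.85).
Var = αβ/((α+β)²(α+β+1)) = 12.26·17.85/(30.11²·31.11) = 0.00775903; SD = √0.00775903 = 0.0881.

0.0881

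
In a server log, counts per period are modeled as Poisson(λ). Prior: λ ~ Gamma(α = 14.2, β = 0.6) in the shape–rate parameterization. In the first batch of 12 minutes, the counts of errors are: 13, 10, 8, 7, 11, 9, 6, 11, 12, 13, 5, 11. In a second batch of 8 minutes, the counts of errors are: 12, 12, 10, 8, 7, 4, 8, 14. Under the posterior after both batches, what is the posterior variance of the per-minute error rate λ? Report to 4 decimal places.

With a Gamma(shape α, rate β) prior, the Poisson likelihood is conjugate: the posterior is Gamma(α + ΣXᵢ, β + n).
Batch 1: sum of counts S = 116 over n = 12 minutes.
After batch 1: Gamma(α+S, β+n) = Gamma(14.2+116, 0.6+12) = Gamma(130.2, 12.6).
Batch 2: sum of counts S = 75 over n = 8 minutes.
After batch 2: Gamma(α+S, β+n) = Gamma(130.2+75, 12.6+8) = Gamma(205.2, 20.6).
Var = α/β² = 205.2/20.6² = 0.4836.

0.4836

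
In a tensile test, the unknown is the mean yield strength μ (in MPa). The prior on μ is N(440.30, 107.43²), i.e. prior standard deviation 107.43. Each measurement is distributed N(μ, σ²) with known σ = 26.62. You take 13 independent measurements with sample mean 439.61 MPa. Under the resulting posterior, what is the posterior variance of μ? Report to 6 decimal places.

For Normal data with known variance σ², a Normal(μ₀, σ₀²) prior on μ is conjugate. Posterior precision = 1/σ₀² + n/σ²; posterior mean is the precision-weighted average of μ₀ and x̄.
σ₀² = 107.43² = 11541.2049, σ² = 26.62² = 708.6244; σ² + n·σ₀² = 708.6244 + 13·11541.2049 = 150744.2881.
Posterior precision = 1/σ₀² + n/σ² = 1/11541.2049 + 13/708.6244 = (σ² + n·σ₀²)/(σ₀²σ²) = 150744.2881/(11541.2049·708.6244); posterior variance σₙ² = σ₀²σ²/(σ² + n·σ₀²) = 11541.2049·708.6244/150744.2881 = 54.253329.

54.253329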